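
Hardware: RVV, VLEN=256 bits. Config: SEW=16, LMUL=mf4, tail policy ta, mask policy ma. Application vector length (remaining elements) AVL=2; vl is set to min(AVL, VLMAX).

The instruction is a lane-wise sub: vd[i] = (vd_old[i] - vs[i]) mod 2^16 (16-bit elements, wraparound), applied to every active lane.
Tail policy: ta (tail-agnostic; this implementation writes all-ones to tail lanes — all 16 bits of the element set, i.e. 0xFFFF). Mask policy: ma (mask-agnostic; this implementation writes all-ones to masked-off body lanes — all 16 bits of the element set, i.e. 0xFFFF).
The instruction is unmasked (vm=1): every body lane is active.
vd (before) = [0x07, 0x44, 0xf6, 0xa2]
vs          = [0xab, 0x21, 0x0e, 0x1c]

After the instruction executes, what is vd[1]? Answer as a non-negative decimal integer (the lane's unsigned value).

VLMAX = VLEN×LMUL/SEW = 256×1/4/16 = 4
vl = min(AVL, VLMAX) = min(2, 4) = 2
vd[0] sub(0x07,0xab) -> 0xff5c
vd[1] sub(0x44,0x21) -> 0x23
vd[2] tail/ones -> 0xffff
vd[3] tail/ones -> 0xffff

vd[1] = 35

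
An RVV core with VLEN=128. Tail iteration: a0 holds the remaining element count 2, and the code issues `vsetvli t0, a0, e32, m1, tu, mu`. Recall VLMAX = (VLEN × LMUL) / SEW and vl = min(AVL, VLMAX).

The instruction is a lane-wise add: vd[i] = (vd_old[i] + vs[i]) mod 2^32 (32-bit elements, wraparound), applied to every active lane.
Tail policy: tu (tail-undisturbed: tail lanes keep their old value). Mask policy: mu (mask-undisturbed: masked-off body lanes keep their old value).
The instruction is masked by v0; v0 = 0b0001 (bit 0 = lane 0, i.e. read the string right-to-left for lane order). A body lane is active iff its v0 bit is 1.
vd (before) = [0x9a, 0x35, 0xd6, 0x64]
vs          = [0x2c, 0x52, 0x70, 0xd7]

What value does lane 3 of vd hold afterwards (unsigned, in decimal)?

vd[3] = 100

VLMAX = (128 × 1) / 32 = 4 lanes
AVL=2 ≤ VLMAX=4, so vl = 2
vd[0] add(0x9a,0x2c) -> 0xc6
vd[1] mask-off/keep -> 0x35
vd[2] tail/keep -> 0xd6
vd[3] tail/keep -> 0x64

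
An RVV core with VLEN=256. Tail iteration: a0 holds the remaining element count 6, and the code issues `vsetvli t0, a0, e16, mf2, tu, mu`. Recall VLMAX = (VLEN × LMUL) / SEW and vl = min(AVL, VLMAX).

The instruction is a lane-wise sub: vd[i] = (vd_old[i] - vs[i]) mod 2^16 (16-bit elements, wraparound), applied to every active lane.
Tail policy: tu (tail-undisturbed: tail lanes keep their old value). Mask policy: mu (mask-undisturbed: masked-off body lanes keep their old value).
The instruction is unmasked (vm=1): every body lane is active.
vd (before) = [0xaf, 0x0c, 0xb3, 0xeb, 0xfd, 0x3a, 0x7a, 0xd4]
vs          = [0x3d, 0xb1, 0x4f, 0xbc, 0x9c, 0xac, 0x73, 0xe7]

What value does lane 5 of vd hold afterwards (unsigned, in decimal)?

VLMAX = (256 × 1/2) / 16 = 8 lanes
vl ← min(6, 8) = 6
lane  0: sub(0xaf,0x3d) ⇒ 0x72
lane  1: sub(0x0c,0xb1) ⇒ 0xff5b
lane  2: sub(0xb3,0x4f) ⇒ 0x64
lane  3: sub(0xeb,0xbc) ⇒ 0x2f
lane  4: sub(0xfd,0x9c) ⇒ 0x61
lane  5: sub(0x3a,0xac) ⇒ 0xff8e
lane  6: tail/keep ⇒ 0x7a
lane  7: tail/keep ⇒ 0xd4

vd[5] = 65422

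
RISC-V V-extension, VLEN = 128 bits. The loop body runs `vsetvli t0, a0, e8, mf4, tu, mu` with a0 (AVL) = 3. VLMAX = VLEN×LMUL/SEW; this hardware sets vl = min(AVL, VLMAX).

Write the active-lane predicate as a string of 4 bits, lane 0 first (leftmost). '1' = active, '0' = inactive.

VLMAX = VLEN×LMUL/SEW = 128×1/4/8 = 4
vl ← min(3, 4) = 3
bits (lane 0 leftmost): 1110

predicate = 1110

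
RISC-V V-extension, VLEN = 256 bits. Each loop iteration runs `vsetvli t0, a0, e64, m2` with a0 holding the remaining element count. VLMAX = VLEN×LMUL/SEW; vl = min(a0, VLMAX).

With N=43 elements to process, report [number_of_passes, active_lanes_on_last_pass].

[iterations, last_vl] = [6, 3]

VLMAX = (256 × 2) / 64 = 8 lanes
43 elements at 8/iter → 6 passes, remainder 3 on the last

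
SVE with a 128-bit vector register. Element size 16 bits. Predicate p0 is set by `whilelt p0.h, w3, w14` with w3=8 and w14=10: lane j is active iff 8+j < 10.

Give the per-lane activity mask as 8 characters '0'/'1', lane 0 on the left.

predicate = 11000000

128-bit reg / 16-bit elem → 8 lanes
whilelt: lane j active iff 8+j < 10 → j < 2 → 2 active
bits (lane 0 leftmost): 11000000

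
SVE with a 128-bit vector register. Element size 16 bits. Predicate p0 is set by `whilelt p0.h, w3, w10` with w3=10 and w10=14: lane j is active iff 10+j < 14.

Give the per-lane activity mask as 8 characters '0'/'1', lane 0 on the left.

lane count: 128 div 16 = 8
p0[j] = (10+j < 14); true for j=0..3 → 4 lanes set
bits (lane 0 leftmost): 11110000

predicate = 11110000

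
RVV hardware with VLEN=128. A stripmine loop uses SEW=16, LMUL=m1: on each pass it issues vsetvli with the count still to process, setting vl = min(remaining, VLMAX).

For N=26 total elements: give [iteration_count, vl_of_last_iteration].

[iterations, last_vl] = [4, 2]

VLMAX = VLEN×LMUL/SEW = 128×1/16 = 8
iterations = ceil(26/8) = 4; final-pass vl = 2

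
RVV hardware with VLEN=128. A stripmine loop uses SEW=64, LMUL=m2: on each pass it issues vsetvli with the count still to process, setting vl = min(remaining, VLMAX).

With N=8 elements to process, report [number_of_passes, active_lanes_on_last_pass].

VLMAX = VLEN×LMUL/SEW = 128×2/64 = 4
N=8: ⌈8/4⌉ = 2 iters; last vl = 8 − 1×4 = 4

[iterations, last_vl] = [2, 4]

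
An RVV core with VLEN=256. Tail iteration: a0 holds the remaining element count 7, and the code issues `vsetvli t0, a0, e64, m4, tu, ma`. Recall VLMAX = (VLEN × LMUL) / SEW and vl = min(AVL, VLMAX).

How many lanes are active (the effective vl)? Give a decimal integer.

VLMAX = VLEN×LMUL/SEW = 256×4/64 = 16
AVL=7 ≤ VLMAX=16, so vl = 7

vl = 7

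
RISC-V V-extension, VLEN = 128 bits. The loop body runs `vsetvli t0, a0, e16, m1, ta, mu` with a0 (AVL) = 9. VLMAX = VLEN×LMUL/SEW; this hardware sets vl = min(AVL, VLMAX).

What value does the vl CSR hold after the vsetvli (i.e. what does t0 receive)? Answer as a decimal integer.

vl = 8

lanes per group: 128·1/16 = 8
vl ← min(9, 8) = 8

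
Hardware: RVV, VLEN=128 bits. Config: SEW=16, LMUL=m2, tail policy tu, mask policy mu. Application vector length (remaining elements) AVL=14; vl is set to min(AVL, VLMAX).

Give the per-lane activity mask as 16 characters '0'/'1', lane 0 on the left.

predicate = 1111111111111100

VLMAX = (128 × 2) / 16 = 16 lanes
AVL=14 ≤ VLMAX=16, so vl = 14
bits (lane 0 leftmost): 1111111111111100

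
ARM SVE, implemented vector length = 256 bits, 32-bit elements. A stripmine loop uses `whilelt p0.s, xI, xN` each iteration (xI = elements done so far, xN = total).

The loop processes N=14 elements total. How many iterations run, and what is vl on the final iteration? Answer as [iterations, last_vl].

register lanes = 256/32 = 8
N=14: ⌈14/8⌉ = 2 iters; last vl = 14 − 1×8 = 6

[iterations, last_vl] = [2, 6]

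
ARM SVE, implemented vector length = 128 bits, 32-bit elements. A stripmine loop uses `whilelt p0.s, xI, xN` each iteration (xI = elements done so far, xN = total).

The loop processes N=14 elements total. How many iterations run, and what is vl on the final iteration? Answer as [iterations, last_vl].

[iterations, last_vl] = [4, 2]

lane count: 128 div 32 = 4
N=14: ⌈14/4⌉ = 4 iters; last vl = 14 − 3×4 = 2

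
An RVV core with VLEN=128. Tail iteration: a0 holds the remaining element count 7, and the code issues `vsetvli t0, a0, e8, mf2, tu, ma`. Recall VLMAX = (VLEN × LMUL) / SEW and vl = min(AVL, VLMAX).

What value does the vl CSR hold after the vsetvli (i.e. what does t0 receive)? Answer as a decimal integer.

lanes per group: 128·1/2/8 = 8
vl = min(AVL, VLMAX) = min(7, 8) = 7

vl = 7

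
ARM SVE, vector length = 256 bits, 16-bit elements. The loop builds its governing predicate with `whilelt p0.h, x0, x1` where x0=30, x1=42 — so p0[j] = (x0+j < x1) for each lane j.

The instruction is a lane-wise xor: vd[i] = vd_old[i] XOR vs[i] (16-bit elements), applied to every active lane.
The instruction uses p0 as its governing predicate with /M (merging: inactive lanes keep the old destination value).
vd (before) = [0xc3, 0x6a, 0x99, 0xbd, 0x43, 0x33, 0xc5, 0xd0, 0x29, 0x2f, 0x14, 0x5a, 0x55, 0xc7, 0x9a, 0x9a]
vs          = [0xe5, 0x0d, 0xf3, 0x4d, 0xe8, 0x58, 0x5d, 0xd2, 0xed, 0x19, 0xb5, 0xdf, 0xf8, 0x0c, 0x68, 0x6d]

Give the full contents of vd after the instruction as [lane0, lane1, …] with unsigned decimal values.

vd = [38, 103, 106, 240, 171, 107, 152, 2, 196, 54, 161, 133, 85, 199, 154, 154]

256-bit reg / 16-bit elem → 16 lanes
whilelt: lane j active iff 30+j < 42 → j < 12 → 12 active
vd[0] xor(0xc3,0xe5) -> 0x26
vd[1] xor(0x6a,0x0d) -> 0x67
vd[2] xor(0x99,0xf3) -> 0x6a
vd[3] xor(0xbd,0x4d) -> 0xf0
vd[4] xor(0x43,0xe8) -> 0xab
vd[5] xor(0x33,0x58) -> 0x6b
vd[6] xor(0xc5,0x5d) -> 0x98
vd[7] xor(0xd0,0xd2) -> 0x02
vd[8] xor(0x29,0xed) -> 0xc4
vd[9] xor(0x2f,0x19) -> 0x36
vd[10] xor(0x14,0xb5) -> 0xa1
vd[11] xor(0x5a,0xdf) -> 0x85
vd[12] tail/keep -> 0x55
vd[13] tail/keep -> 0xc7
vd[14] tail/keep -> 0x9a
vd[15] tail/keep -> 0x9a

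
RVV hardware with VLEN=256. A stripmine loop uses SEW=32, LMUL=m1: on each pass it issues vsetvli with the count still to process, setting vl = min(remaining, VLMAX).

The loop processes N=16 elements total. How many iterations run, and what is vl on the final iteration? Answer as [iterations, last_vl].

lanes per group: 256·1/32 = 8
16 elements at 8/iter → 2 passes, remainder 8 on the last

[iterations, last_vl] = [2, 8]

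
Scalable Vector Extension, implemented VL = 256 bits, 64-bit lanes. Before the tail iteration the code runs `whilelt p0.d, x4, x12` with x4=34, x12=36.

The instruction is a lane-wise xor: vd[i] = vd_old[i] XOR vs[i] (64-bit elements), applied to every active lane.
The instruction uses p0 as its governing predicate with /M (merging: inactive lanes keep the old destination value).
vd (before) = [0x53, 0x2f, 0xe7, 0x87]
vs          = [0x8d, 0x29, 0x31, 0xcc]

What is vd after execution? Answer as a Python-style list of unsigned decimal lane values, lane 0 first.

register lanes = 256/64 = 4
active while 34+j < 36, i.e. j ∈ [0,2) capped at 4 ⇒ 2
[0] xor(0x53,0x8d) = 0xde
[1] xor(0x2f,0x29) = 0x06
[2] tail/keep = 0xe7
[3] tail/keep = 0x87

vd = [222, 6, 231, 135]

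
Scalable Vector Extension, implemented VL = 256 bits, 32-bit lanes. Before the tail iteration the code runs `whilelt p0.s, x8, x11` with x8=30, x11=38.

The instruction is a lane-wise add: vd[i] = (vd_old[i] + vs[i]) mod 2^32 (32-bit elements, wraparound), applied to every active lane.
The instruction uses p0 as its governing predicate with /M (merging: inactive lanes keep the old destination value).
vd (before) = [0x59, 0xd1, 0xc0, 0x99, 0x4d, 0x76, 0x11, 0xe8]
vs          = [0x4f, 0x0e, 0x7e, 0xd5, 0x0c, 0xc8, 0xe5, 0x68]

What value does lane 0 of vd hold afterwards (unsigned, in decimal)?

vd[0] = 168

256-bit reg / 32-bit elem → 8 lanes
whilelt: lane j active iff 30+j < 38 → j < 8 → 8 active
[0] add(0x59,0x4f) = 0xa8
[1] add(0xd1,0x0e) = 0xdf
[2] add(0xc0,0x7e) = 0x13e
[3] add(0x99,0xd5) = 0x16e
[4] add(0x4d,0x0c) = 0x59
[5] add(0x76,0xc8) = 0x13e
[6] add(0x11,0xe5) = 0xf6
[7] add(0xe8,0x68) = 0x150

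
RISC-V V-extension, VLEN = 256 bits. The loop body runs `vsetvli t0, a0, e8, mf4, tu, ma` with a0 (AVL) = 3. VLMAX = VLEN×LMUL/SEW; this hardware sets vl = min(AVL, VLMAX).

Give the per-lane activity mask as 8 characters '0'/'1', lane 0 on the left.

VLMAX = VLEN×LMUL/SEW = 256×1/4/8 = 8
AVL=3 ≤ VLMAX=8, so vl = 3
bits (lane 0 leftmost): 11100000

predicate = 11100000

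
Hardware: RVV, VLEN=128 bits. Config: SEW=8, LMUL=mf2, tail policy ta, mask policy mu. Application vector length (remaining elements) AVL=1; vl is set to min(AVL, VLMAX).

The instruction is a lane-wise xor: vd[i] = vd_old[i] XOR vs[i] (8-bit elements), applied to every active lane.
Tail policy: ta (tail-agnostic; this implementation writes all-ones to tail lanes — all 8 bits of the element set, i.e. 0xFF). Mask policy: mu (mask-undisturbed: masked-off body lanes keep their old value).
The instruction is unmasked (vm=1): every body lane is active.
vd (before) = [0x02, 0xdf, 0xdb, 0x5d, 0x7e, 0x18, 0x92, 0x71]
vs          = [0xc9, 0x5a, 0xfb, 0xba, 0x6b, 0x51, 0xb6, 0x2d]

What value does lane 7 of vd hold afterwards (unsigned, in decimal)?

lanes per group: 128·1/2/8 = 8
vl = min(AVL, VLMAX) = min(1, 8) = 1
  i=0: xor(0x02,0xc9) → 203
  i=1: tail/ones → 255
  i=2: tail/ones → 255
  i=3: tail/ones → 255
  i=4: tail/ones → 255
  i=5: tail/ones → 255
  i=6: tail/ones → 255
  i=7: tail/ones → 255

vd[7] = 255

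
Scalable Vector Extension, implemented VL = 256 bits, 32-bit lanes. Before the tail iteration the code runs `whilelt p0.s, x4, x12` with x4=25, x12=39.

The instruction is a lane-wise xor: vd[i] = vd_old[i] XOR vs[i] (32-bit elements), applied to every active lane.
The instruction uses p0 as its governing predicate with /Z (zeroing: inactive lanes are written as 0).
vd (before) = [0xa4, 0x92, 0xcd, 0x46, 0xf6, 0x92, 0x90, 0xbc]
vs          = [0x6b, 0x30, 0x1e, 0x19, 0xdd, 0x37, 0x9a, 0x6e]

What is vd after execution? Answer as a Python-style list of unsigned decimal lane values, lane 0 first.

lane count: 256 div 32 = 8
whilelt: lane j active iff 25+j < 39 → j < 14 → 8 active
lane  0: xor(0xa4,0x6b) ⇒ 0xcf
lane  1: xor(0x92,0x30) ⇒ 0xa2
lane  2: xor(0xcd,0x1e) ⇒ 0xd3
lane  3: xor(0x46,0x19) ⇒ 0x5f
lane  4: xor(0xf6,0xdd) ⇒ 0x2b
lane  5: xor(0x92,0x37) ⇒ 0xa5
lane  6: xor(0x90,0x9a) ⇒ 0x0a
lane  7: xor(0xbc,0x6e) ⇒ 0xd2

vd = [207, 162, 211, 95, 43, 165, 10, 210]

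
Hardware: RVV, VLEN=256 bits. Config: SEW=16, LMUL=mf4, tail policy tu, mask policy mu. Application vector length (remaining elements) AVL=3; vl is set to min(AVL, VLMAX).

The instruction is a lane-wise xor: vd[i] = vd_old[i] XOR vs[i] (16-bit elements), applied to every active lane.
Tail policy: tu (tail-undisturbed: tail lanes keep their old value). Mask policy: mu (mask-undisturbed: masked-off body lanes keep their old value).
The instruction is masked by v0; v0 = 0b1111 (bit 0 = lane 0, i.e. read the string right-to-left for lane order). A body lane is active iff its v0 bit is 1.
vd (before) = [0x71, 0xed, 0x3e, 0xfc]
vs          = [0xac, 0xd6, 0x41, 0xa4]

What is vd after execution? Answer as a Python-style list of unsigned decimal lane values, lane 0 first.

lanes per group: 256·1/4/16 = 4
vl = min(AVL, VLMAX) = min(3, 4) = 3
[0] xor(0x71,0xac) = 0xdd
[1] xor(0xed,0xd6) = 0x3b
[2] xor(0x3e,0x41) = 0x7f
[3] tail/keep = 0xfc

vd = [221, 59, 127, 252]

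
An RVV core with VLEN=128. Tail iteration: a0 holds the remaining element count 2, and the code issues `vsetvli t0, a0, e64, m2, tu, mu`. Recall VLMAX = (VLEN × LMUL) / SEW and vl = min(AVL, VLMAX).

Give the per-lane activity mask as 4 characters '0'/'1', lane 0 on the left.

VLMAX = (128 × 2) / 64 = 4 lanes
AVL=2 ≤ VLMAX=4, so vl = 2
bits (lane 0 leftmost): 1100

predicate = 1100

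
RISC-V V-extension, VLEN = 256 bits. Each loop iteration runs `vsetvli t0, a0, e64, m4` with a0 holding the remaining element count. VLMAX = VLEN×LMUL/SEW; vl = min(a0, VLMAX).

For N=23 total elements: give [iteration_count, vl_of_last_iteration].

[iterations, last_vl] = [2, 7]

lanes per group: 256·4/64 = 16
iterations = ceil(23/16) = 2; final-pass vl = 7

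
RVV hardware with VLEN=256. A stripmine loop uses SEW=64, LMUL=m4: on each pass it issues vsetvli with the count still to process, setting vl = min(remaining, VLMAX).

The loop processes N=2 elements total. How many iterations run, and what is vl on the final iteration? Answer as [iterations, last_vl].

[iterations, last_vl] = [1, 2]

VLMAX = (256 × 4) / 64 = 16 lanes
iterations = ceil(2/16) = 1; final-pass vl = 2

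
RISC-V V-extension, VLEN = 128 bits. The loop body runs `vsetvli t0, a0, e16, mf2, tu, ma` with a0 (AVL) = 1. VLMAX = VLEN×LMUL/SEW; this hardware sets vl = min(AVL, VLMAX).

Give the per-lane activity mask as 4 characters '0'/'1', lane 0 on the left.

predicate = 1000

VLMAX = VLEN×LMUL/SEW = 128×1/2/16 = 4
vl = min(AVL, VLMAX) = min(1, 4) = 1
bits (lane 0 leftmost): 1000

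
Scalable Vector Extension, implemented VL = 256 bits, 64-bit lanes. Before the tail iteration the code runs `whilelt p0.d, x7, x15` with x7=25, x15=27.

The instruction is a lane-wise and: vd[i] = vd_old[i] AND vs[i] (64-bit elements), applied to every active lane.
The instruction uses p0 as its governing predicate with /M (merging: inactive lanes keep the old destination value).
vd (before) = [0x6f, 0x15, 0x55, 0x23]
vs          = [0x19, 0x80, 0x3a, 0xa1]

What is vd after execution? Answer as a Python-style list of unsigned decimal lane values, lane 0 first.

register lanes = 256/64 = 4
whilelt: lane j active iff 25+j < 27 → j < 2 → 2 active
vd[0] and(0x6f,0x19) -> 0x09
vd[1] and(0x15,0x80) -> 0x00
vd[2] tail/keep -> 0x55
vd[3] tail/keep -> 0x23

vd = [9, 0, 85, 35]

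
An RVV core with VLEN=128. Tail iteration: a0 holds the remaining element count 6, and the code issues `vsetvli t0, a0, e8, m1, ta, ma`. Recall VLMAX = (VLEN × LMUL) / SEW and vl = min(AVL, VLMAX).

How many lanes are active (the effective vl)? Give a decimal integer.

vl = 6

VLMAX = VLEN×LMUL/SEW = 128×1/8 = 16
AVL=6 ≤ VLMAX=16, so vl = 6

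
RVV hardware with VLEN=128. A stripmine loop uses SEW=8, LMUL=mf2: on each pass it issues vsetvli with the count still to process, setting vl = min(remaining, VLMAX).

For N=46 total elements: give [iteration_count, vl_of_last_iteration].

[iterations, last_vl] = [6, 6]

VLMAX = VLEN×LMUL/SEW = 128×1/2/8 = 8
N=46: ⌈46/8⌉ = 6 iters; last vl = 46 − 5×8 = 6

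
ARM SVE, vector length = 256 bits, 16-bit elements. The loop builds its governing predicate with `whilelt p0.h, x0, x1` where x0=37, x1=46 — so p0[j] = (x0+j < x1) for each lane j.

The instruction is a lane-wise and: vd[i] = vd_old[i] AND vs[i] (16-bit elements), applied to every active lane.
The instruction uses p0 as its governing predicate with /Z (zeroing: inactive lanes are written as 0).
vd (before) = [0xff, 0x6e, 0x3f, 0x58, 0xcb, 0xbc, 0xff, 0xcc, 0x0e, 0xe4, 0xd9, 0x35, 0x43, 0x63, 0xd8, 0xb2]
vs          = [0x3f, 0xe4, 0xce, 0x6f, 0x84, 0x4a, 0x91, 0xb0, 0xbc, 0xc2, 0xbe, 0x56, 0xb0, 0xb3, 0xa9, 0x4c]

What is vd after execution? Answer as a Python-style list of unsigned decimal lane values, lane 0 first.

256-bit reg / 16-bit elem → 16 lanes
p0[j] = (37+j < 46); true for j=0..8 → 9 lanes set
  i=0: and(0xff,0x3f) → 63
  i=1: and(0x6e,0xe4) → 100
  i=2: and(0x3f,0xce) → 14
  i=3: and(0x58,0x6f) → 72
  i=4: and(0xcb,0x84) → 128
  i=5: and(0xbc,0x4a) → 8
  i=6: and(0xff,0x91) → 145
  i=7: and(0xcc,0xb0) → 128
  i=8: and(0x0e,0xbc) → 12
  i=9: tail/zero → 0
  i=10: tail/zero → 0
  i=11: tail/zero → 0
  i=12: tail/zero → 0
  i=13: tail/zero → 0
  i=14: tail/zero → 0
  i=15: tail/zero → 0

vd = [63, 100, 14, 72, 128, 8, 145, 128, 12, 0, 0, 0, 0, 0, 0, 0]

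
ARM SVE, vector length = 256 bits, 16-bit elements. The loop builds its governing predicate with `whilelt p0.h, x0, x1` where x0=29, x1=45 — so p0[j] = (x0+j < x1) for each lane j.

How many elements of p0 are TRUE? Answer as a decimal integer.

register lanes = 256/16 = 16
whilelt: lane j active iff 29+j < 45 → j < 16 → 16 active

vl = 16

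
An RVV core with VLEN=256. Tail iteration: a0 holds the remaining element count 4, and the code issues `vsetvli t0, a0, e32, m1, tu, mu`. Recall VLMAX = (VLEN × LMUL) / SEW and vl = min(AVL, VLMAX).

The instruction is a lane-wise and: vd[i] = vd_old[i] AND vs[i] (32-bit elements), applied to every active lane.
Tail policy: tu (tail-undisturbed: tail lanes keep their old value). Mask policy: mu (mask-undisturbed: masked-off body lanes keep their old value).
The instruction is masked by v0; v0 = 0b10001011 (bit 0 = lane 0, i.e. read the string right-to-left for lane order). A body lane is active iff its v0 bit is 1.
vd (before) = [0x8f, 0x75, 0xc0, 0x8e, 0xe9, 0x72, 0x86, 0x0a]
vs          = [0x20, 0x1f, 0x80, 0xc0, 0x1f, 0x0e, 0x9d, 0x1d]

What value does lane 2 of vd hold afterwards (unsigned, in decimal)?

lanes per group: 256·1/32 = 8
AVL=4 ≤ VLMAX=8, so vl = 4
vd[0] and(0x8f,0x20) -> 0x00
vd[1] and(0x75,0x1f) -> 0x15
vd[2] mask-off/keep -> 0xc0
vd[3] and(0x8e,0xc0) -> 0x80
vd[4] tail/keep -> 0xe9
vd[5] tail/keep -> 0x72
vd[6] tail/keep -> 0x86
vd[7] tail/keep -> 0x0a

vd[2] = 192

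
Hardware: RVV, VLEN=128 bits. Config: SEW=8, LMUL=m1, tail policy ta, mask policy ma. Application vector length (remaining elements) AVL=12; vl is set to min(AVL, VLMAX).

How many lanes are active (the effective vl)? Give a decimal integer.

vl = 12

lanes per group: 128·1/8 = 16
vl ← min(12, 16) = 12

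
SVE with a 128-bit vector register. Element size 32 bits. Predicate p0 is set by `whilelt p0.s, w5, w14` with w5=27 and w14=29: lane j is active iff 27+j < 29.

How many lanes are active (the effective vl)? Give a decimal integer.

register lanes = 128/32 = 4
active while 27+j < 29, i.e. j ∈ [0,2) capped at 4 ⇒ 2

vl = 2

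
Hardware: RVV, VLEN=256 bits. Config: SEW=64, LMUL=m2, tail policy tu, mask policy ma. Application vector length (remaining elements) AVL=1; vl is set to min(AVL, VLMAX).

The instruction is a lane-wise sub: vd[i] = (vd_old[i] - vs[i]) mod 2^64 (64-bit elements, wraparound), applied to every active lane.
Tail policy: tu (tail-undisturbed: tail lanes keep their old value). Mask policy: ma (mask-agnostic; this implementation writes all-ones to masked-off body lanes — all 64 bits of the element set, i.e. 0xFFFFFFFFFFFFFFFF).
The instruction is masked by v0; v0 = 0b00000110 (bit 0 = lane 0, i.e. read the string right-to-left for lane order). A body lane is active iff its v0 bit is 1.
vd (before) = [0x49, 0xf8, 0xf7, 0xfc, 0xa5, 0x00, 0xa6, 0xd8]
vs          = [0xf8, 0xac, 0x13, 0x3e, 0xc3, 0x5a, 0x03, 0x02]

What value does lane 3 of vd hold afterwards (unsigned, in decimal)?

VLMAX = VLEN×LMUL/SEW = 256×2/64 = 8
vl = min(AVL, VLMAX) = min(1, 8) = 1
  i=0: mask-off/ones → 18446744073709551615
  i=1: tail/keep → 248
  i=2: tail/keep → 247
  i=3: tail/keep → 252
  i=4: tail/keep → 165
  i=5: tail/keep → 0
  i=6: tail/keep → 166
  i=7: tail/keep → 216

vd[3] = 252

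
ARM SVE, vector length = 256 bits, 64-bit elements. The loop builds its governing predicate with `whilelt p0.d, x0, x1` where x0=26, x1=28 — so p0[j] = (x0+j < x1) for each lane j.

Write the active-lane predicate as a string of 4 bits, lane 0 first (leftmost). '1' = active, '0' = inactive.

predicate = 1100

256-bit reg / 64-bit elem → 4 lanes
whilelt: lane j active iff 26+j < 28 → j < 2 → 2 active
bits (lane 0 leftmost): 1100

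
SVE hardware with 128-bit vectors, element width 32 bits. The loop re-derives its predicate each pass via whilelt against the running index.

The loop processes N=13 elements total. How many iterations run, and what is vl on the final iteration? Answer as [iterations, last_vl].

[iterations, last_vl] = [4, 1]

128-bit reg / 32-bit elem → 4 lanes
iterations = ceil(13/4) = 4; final-pass vl = 1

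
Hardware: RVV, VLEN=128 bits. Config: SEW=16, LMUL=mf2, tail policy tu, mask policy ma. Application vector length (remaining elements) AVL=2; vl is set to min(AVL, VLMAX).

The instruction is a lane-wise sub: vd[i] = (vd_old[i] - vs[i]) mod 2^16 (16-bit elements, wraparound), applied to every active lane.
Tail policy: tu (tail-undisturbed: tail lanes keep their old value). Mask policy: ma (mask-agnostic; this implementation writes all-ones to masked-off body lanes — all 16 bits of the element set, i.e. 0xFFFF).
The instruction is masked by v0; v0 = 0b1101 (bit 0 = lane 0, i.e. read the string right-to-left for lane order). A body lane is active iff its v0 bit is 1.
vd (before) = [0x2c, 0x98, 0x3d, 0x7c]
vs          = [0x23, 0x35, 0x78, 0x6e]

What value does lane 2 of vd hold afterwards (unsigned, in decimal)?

VLMAX = VLEN×LMUL/SEW = 128×1/2/16 = 4
vl = min(AVL, VLMAX) = min(2, 4) = 2
lane  0: sub(0x2c,0x23) ⇒ 0x09
lane  1: mask-off/ones ⇒ 0xffff
lane  2: tail/keep ⇒ 0x3d
lane  3: tail/keep ⇒ 0x7c

vd[2] = 61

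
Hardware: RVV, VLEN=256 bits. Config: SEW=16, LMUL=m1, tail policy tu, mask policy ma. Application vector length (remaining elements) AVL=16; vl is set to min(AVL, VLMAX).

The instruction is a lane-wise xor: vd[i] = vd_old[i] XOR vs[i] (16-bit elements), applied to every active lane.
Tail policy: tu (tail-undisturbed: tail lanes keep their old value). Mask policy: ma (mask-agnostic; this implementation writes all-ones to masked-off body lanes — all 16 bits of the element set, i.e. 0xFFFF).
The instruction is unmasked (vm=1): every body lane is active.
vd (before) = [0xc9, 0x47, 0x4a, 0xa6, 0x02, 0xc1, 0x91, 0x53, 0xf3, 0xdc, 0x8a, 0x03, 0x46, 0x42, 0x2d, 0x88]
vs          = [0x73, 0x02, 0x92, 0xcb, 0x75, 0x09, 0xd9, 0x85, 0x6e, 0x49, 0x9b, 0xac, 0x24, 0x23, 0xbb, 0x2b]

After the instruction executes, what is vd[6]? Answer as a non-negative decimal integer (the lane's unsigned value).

vd[6] = 72

lanes per group: 256·1/16 = 16
AVL=16 ≤ VLMAX=16, so vl = 16
vd[0] xor(0xc9,0x73) -> 0xba
vd[1] xor(0x47,0x02) -> 0x45
vd[2] xor(0x4a,0x92) -> 0xd8
vd[3] xor(0xa6,0xcb) -> 0x6d
vd[4] xor(0x02,0x75) -> 0x77
vd[5] xor(0xc1,0x09) -> 0xc8
vd[6] xor(0x91,0xd9) -> 0x48
vd[7] xor(0x53,0x85) -> 0xd6
vd[8] xor(0xf3,0x6e) -> 0x9d
vd[9] xor(0xdc,0x49) -> 0x95
vd[10] xor(0x8a,0x9b) -> 0x11
vd[11] xor(0x03,0xac) -> 0xaf
vd[12] xor(0x46,0x24) -> 0x62
vd[13] xor(0x42,0x23) -> 0x61
vd[14] xor(0x2d,0xbb) -> 0x96
vd[15] xor(0x88,0x2b) -> 0xa3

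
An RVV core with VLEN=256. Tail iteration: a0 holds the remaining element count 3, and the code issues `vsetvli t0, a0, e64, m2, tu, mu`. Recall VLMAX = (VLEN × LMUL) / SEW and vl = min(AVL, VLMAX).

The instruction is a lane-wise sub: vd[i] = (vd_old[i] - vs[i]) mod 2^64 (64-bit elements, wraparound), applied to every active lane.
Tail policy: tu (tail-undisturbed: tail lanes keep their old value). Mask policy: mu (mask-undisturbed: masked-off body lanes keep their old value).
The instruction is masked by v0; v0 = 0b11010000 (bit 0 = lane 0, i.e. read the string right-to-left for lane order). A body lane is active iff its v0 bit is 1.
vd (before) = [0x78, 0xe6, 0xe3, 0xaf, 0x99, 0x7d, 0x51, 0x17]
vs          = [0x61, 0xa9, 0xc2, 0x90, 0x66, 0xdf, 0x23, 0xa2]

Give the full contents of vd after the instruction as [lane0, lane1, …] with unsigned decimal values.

VLMAX = (256 × 2) / 64 = 8 lanes
AVL=3 ≤ VLMAX=8, so vl = 3
[0] mask-off/keep = 0x78
[1] mask-off/keep = 0xe6
[2] mask-off/keep = 0xe3
[3] tail/keep = 0xaf
[4] tail/keep = 0x99
[5] tail/keep = 0x7d
[6] tail/keep = 0x51
[7] tail/keep = 0x17

vd = [120, 230, 227, 175, 153, 125, 81, 23]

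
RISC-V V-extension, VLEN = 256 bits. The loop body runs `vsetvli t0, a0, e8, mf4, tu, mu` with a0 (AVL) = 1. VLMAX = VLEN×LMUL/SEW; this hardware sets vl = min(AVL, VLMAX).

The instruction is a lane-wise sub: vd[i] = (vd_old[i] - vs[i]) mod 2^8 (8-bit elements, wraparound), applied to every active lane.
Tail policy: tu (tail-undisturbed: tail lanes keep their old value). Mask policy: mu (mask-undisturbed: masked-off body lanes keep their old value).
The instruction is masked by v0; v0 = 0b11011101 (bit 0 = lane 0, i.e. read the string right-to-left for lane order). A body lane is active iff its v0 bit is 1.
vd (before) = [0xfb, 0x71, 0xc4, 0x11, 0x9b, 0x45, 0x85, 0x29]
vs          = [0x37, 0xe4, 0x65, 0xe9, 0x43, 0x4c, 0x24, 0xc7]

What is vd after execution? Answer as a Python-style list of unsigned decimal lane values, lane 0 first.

VLMAX = (256 × 1/4) / 8 = 8 lanes
AVL=1 ≤ VLMAX=8, so vl = 1
lane  0: sub(0xfb,0x37) ⇒ 0xc4
lane  1: tail/keep ⇒ 0x71
lane  2: tail/keep ⇒ 0xc4
lane  3: tail/keep ⇒ 0x11
lane  4: tail/keep ⇒ 0x9b
lane  5: tail/keep ⇒ 0x45
lane  6: tail/keep ⇒ 0x85
lane  7: tail/keep ⇒ 0x29

vd = [196, 113, 196, 17, 155, 69, 133, 41]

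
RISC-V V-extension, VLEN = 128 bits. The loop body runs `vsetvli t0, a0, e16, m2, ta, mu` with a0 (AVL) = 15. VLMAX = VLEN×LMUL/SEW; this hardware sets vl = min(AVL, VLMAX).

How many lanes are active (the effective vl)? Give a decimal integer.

lanes per group: 128·2/16 = 16
AVL=15 ≤ VLMAX=16, so vl = 15

vl = 15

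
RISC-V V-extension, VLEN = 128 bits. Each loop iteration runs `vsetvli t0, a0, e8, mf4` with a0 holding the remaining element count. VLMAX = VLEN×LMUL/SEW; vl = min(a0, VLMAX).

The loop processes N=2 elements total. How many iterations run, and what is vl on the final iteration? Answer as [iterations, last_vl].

VLMAX = VLEN×LMUL/SEW = 128×1/4/8 = 4
2 elements at 4/iter → 1 passes, remainder 2 on the last

[iterations, last_vl] = [1, 2]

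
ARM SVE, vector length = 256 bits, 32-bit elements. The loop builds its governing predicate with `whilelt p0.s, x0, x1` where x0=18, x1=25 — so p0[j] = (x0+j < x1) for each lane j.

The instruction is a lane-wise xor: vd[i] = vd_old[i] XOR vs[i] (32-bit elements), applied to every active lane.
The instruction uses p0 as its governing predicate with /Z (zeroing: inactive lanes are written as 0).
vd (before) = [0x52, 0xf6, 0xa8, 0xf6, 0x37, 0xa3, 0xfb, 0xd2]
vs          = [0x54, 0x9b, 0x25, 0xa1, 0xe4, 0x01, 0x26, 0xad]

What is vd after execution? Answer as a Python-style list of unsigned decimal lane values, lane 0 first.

vd = [6, 109, 141, 87, 211, 162, 221, 0]

register lanes = 256/32 = 8
active while 18+j < 25, i.e. j ∈ [0,7) capped at 8 ⇒ 7
[0] xor(0x52,0x54) = 0x06
[1] xor(0xf6,0x9b) = 0x6d
[2] xor(0xa8,0x25) = 0x8d
[3] xor(0xf6,0xa1) = 0x57
[4] xor(0x37,0xe4) = 0xd3
[5] xor(0xa3,0x01) = 0xa2
[6] xor(0xfb,0x26) = 0xdd
[7] tail/zero = 0x00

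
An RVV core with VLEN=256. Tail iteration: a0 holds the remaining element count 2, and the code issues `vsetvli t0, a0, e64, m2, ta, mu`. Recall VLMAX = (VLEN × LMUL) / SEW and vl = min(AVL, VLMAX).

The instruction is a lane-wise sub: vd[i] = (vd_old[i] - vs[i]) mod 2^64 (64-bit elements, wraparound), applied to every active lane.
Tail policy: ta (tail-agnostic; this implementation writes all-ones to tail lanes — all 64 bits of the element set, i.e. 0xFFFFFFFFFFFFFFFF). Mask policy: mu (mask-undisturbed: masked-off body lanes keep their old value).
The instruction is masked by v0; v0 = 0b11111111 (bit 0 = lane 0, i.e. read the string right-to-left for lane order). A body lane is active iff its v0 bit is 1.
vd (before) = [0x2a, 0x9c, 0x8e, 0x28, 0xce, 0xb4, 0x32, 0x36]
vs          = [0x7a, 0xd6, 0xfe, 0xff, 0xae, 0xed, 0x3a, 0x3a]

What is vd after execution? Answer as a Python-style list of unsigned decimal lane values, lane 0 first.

lanes per group: 256·2/64 = 8
vl ← min(2, 8) = 2
  i=0: sub(0x2a,0x7a) → 18446744073709551536
  i=1: sub(0x9c,0xd6) → 18446744073709551558
  i=2: tail/ones → 18446744073709551615
  i=3: tail/ones → 18446744073709551615
  i=4: tail/ones → 18446744073709551615
  i=5: tail/ones → 18446744073709551615
  i=6: tail/ones → 18446744073709551615
  i=7: tail/ones → 18446744073709551615

vd = [18446744073709551536, 18446744073709551558, 18446744073709551615, 18446744073709551615, 18446744073709551615, 18446744073709551615, 18446744073709551615, 18446744073709551615]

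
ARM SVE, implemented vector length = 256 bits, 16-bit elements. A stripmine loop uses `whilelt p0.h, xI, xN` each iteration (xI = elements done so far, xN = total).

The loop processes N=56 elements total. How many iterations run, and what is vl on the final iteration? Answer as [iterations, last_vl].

256-bit reg / 16-bit elem → 16 lanes
56 elements at 16/iter → 4 passes, remainder 8 on the last

[iterations, last_vl] = [4, 8]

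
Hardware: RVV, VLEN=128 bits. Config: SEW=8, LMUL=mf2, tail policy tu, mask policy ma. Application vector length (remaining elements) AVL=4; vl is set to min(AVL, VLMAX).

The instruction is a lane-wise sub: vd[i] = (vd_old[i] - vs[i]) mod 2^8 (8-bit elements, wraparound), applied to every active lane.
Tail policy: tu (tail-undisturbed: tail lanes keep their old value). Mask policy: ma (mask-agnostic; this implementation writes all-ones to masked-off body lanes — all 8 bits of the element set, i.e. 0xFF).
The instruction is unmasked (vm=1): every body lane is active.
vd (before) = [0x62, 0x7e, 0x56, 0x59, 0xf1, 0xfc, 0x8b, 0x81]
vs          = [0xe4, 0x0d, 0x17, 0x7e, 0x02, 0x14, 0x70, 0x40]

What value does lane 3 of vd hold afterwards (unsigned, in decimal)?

VLMAX = (128 × 1/2) / 8 = 8 lanes
AVL=4 ≤ VLMAX=8, so vl = 4
vd[0] sub(0x62,0xe4) -> 0x7e
vd[1] sub(0x7e,0x0d) -> 0x71
vd[2] sub(0x56,0x17) -> 0x3f
vd[3] sub(0x59,0x7e) -> 0xdb
vd[4] tail/keep -> 0xf1
vd[5] tail/keep -> 0xfc
vd[6] tail/keep -> 0x8b
vd[7] tail/keep -> 0x81

vd[3] = 219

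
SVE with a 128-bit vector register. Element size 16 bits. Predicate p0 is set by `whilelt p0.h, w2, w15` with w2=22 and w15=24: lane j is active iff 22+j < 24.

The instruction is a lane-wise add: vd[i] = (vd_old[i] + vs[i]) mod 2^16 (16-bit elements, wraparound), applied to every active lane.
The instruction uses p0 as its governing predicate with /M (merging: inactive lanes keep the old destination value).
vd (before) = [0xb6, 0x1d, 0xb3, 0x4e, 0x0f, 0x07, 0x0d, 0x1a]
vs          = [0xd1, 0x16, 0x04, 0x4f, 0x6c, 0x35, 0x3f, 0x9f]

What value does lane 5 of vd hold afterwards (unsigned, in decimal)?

lane count: 128 div 16 = 8
whilelt: lane j active iff 22+j < 24 → j < 2 → 2 active
lane  0: add(0xb6,0xd1) ⇒ 0x187
lane  1: add(0x1d,0x16) ⇒ 0x33
lane  2: tail/keep ⇒ 0xb3
lane  3: tail/keep ⇒ 0x4e
lane  4: tail/keep ⇒ 0x0f
lane  5: tail/keep ⇒ 0x07
lane  6: tail/keep ⇒ 0x0d
lane  7: tail/keep ⇒ 0x1a

vd[5] = 7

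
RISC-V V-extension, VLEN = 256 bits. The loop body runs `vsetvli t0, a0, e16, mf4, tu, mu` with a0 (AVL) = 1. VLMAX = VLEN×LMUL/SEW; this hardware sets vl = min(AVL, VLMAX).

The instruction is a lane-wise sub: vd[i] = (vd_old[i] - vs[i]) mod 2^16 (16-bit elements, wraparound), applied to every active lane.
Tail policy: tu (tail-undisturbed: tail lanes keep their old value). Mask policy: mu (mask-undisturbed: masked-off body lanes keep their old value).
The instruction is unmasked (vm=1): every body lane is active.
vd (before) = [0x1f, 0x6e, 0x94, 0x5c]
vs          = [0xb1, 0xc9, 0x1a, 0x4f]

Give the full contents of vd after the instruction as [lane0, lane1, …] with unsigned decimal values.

vd = [65390, 110, 148, 92]

lanes per group: 256·1/4/16 = 4
vl = min(AVL, VLMAX) = min(1, 4) = 1
[0] sub(0x1f,0xb1) = 0xff6e
[1] tail/keep = 0x6e
[2] tail/keep = 0x94
[3] tail/keep = 0x5c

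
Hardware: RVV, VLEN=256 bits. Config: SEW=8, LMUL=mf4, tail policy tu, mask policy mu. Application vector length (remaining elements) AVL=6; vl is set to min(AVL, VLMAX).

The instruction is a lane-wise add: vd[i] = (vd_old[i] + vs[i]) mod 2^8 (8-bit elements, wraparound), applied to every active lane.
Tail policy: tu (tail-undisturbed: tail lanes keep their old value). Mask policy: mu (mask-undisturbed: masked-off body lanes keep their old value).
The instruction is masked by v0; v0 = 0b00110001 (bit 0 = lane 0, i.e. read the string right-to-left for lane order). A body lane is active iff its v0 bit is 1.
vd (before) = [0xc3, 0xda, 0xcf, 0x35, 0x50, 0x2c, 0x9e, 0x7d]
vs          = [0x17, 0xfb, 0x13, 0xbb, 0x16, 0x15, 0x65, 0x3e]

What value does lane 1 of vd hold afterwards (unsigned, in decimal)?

vd[1] = 218

VLMAX = VLEN×LMUL/SEW = 256×1/4/8 = 8
vl = min(AVL, VLMAX) = min(6, 8) = 6
vd[0] add(0xc3,0x17) -> 0xda
vd[1] mask-off/keep -> 0xda
vd[2] mask-off/keep -> 0xcf
vd[3] mask-off/keep -> 0x35
vd[4] add(0x50,0x16) -> 0x66
vd[5] add(0x2c,0x15) -> 0x41
vd[6] tail/keep -> 0x9e
vd[7] tail/keep -> 0x7d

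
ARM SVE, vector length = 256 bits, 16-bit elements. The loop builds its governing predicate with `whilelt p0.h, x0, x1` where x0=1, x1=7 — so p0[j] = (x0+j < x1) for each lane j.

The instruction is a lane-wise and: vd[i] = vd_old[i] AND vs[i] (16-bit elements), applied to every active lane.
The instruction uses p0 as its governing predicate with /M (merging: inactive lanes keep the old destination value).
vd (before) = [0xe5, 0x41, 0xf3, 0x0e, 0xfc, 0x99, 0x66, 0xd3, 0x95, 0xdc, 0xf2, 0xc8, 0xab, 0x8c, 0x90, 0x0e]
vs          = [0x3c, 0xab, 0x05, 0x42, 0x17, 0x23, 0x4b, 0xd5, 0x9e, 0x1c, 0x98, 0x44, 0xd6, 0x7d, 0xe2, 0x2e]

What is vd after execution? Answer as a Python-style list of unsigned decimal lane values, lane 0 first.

256-bit reg / 16-bit elem → 16 lanes
p0[j] = (1+j < 7); true for j=0..5 → 6 lanes set
[0] and(0xe5,0x3c) = 0x24
[1] and(0x41,0xab) = 0x01
[2] and(0xf3,0x05) = 0x01
[3] and(0x0e,0x42) = 0x02
[4] and(0xfc,0x17) = 0x14
[5] and(0x99,0x23) = 0x01
[6] tail/keep = 0x66
[7] tail/keep = 0xd3
[8] tail/keep = 0x95
[9] tail/keep = 0xdc
[10] tail/keep = 0xf2
[11] tail/keep = 0xc8
[12] tail/keep = 0xab
[13] tail/keep = 0x8c
[14] tail/keep = 0x90
[15] tail/keep = 0x0e

vd = [36, 1, 1, 2, 20, 1, 102, 211, 149, 220, 242, 200, 171, 140, 144, 14]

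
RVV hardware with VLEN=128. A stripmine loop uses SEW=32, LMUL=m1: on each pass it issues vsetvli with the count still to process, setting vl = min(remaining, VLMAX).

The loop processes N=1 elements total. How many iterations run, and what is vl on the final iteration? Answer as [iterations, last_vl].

[iterations, last_vl] = [1, 1]

VLMAX = VLEN×LMUL/SEW = 128×1/32 = 4
iterations = ceil(1/4) = 1; final-pass vl = 1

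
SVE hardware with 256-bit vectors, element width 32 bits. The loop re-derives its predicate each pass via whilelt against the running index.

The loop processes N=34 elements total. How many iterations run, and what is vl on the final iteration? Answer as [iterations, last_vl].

[iterations, last_vl] = [5, 2]

register lanes = 256/32 = 8
34 elements at 8/iter → 5 passes, remainder 2 on the last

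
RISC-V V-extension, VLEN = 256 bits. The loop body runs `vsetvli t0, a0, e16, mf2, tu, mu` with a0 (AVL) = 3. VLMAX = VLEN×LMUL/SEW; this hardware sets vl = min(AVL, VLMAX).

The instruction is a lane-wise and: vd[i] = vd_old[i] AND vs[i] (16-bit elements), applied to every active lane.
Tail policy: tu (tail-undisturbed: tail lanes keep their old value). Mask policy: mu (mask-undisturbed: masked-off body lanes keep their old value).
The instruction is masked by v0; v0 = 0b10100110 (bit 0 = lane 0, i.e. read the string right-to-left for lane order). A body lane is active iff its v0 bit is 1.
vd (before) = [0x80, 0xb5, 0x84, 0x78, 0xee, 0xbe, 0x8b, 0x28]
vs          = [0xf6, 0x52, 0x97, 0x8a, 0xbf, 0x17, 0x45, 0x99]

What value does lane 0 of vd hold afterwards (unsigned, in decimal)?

vd[0] = 128

lanes per group: 256·1/2/16 = 8
AVL=3 ≤ VLMAX=8, so vl = 3
[0] mask-off/keep = 0x80
[1] and(0xb5,0x52) = 0x10
[2] and(0x84,0x97) = 0x84
[3] tail/keep = 0x78
[4] tail/keep = 0xee
[5] tail/keep = 0xbe
[6] tail/keep = 0x8b
[7] tail/keep = 0x28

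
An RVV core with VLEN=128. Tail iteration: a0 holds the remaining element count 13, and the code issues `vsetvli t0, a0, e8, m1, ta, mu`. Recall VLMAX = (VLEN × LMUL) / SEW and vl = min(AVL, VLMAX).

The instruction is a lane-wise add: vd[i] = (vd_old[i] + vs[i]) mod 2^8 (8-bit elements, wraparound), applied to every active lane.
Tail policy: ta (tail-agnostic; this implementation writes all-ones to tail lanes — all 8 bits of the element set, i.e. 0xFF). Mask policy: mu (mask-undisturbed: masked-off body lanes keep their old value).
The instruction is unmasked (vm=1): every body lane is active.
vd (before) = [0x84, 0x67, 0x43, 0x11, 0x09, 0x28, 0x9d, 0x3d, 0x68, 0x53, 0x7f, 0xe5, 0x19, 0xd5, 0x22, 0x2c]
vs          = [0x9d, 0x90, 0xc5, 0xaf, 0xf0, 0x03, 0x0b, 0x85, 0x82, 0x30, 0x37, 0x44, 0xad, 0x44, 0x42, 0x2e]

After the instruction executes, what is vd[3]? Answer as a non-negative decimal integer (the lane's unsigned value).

vd[3] = 192

lanes per group: 128·1/8 = 16
AVL=13 ≤ VLMAX=16, so vl = 13
  i=0: add(0x84,0x9d) → 33
  i=1: add(0x67,0x90) → 247
  i=2: add(0x43,0xc5) → 8
  i=3: add(0x11,0xaf) → 192
  i=4: add(0x09,0xf0) → 249
  i=5: add(0x28,0x03) → 43
  i=6: add(0x9d,0x0b) → 168
  i=7: add(0x3d,0x85) → 194
  i=8: add(0x68,0x82) → 234
  i=9: add(0x53,0x30) → 131
  i=10: add(0x7f,0x37) → 182
  i=11: add(0xe5,0x44) → 41
  i=12: add(0x19,0xad) → 198
  i=13: tail/ones → 255
  i=14: tail/ones → 255
  i=15: tail/ones → 255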